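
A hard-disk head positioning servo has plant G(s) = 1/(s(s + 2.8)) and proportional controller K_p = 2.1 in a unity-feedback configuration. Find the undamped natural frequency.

1 + K_p·G(s) = 0 gives s² + 2.8s + 2.1 = 0.
Matching s² + 2ζω_n s + ω_n²: ω_n = √2.1 = 1.449 rad/s and 2ζω_n = 2.8, so ζ = 2.8/(2·1.449) = 0.966.

ω_n = 1.45 rad/s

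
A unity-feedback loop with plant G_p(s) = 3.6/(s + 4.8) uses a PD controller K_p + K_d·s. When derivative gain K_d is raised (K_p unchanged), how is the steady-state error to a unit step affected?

unchanged

At s = 0 the derivative term contributes nothing: C(0) = K_p regardless of K_d, so K_pos = K_p·G_p(0) and e_ss are unchanged.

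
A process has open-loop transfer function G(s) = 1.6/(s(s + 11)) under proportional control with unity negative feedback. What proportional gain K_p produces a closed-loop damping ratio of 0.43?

K_p = 102

Closed-loop characteristic equation: s² + 11s + K_p·1.6 = 0.
So ω_n = √(1.6K_p) and 2ζω_n = 11, giving ζ = 11/(2√(1.6K_p)).
Setting ζ = 0.43: √(1.6K_p) = 11/(2·0.43) = 12.79, so K_p = 163.6/1.6 = 102.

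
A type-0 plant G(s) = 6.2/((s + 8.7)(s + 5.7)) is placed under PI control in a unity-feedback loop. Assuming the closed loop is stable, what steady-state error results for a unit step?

0

The PI controller's integrator makes the forward path type 1, so e_ss to a step is zero.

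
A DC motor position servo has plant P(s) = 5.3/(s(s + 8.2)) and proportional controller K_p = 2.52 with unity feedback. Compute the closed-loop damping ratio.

The closed-loop denominator is s(s+8.2) + 2.52·5.3 = s² + 8.2s + 13.36.
Matching s² + 2ζω_n s + ω_n²: ω_n = √13.36 = 3.655 rad/s and 2ζω_n = 8.2, so ζ = 8.2/(2·3.655) = 1.12.

ζ = 1.12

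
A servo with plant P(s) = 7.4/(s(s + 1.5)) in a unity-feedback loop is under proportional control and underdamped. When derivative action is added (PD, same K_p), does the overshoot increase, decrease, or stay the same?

decrease

The derivative term adds K·K_d to the s-coefficient of the characteristic equation, raising 2ζω_n while ω_n is unchanged; ζ increases, so overshoot decreases.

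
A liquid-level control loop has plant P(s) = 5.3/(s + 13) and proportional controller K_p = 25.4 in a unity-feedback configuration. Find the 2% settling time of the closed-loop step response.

Closed-loop transfer function: T(s) = K_p·P(s)/(1 + K_p·P(s)) = 134.6/(s + 13 + 134.6) = 134.6/(s + 147.6).
Time constant τ = 1/147.6 = 0.006774 s, so the 2% settling time is about 4τ = 0.0271 s.

T_s ≈ 0.0271 s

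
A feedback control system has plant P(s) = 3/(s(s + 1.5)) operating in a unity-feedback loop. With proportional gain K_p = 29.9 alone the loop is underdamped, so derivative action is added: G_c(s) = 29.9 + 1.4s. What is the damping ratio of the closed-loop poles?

Forward path: (29.9 + 1.4s)·3/(s(s+1.5)). The closed-loop characteristic equation is s² + (1.5 + 3·1.4)s + 3·29.9 = 0.
That is s² + 5.7s + 89.7 = 0, so ω_n = 9.471 rad/s and ζ = 5.7/(2·9.471) = 0.3009.

ζ = 0.301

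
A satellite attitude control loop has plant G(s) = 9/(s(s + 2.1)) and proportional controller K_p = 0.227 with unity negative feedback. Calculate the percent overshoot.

3.33%

From 1 + K_pG(s) = 0: s² + 2.1s + 2.043 = 0 ⇒ ω_n = 1.429, ζ = 0.7346.
%OS = 100·exp(−πζ/√(1−ζ²)) = 100·exp(−π·0.7346/√0.4604) = 3.33%.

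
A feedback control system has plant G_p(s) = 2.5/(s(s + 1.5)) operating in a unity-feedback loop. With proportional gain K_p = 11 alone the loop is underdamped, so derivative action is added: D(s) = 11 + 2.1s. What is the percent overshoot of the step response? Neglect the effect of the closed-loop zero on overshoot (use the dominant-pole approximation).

7.12%

Forward path: (11 + 2.1s)·2.5/(s(s+1.5)). The closed-loop characteristic equation is s² + (1.5 + 2.5·2.1)s + 2.5·11 = 0.
That is s² + 6.75s + 27.5 = 0, so ω_n = 5.244 rad/s and ζ = 6.75/(2·5.244) = 0.6436.
%OS = 100·exp(−πζ/√(1−ζ²)) = 7.12%.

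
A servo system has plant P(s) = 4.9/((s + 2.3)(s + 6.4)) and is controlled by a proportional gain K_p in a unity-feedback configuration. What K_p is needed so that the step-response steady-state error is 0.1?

K_p = 27

The loop is type 0, so e_ss(step) = 1/(1 + K_pos) with K_pos = K_p·P(0).
P(0) = 0.3329. Require 1/(1 + K_p·0.3329) = 0.1, so 1 + 0.3329·K_p = 10.
K_p = (10 − 1)/0.3329 = 27.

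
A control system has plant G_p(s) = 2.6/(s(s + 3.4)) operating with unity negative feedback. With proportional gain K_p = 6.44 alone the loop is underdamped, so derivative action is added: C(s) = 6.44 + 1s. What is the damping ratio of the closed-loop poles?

Forward path: (6.44 + 1s)·2.6/(s(s+3.4)). The closed-loop characteristic equation is s² + (3.4 + 2.6·1)s + 2.6·6.44 = 0.
That is s² + 6s + 16.74 = 0, so ω_n = 4.092 rad/s and ζ = 6/(2·4.092) = 0.7331.

ζ = 0.733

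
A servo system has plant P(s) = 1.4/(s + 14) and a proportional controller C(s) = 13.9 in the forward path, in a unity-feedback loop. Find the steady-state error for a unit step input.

The loop is type 0. Static position error constant K_pos = C(0)·P(0) = 13.9·0.1 = 1.39.
Steady-state error to a unit step: e_ss = 1/(1+K_pos) = 1/2.39 = 0.418.

0.418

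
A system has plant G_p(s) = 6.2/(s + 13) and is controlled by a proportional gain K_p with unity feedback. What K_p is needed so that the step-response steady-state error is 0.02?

The loop is type 0, so e_ss(step) = 1/(1 + K_pos) with K_pos = K_p·G_p(0).
G_p(0) = 0.4769. Require 1/(1 + K_p·0.4769) = 0.02, so 1 + 0.4769·K_p = 50.
K_p = (50 − 1)/0.4769 = 103.

K_p = 103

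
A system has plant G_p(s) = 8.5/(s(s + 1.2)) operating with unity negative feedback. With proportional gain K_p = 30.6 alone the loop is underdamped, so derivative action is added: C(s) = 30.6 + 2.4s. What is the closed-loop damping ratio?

Forward path: (30.6 + 2.4s)·8.5/(s(s+1.2)). The closed-loop characteristic equation is s² + (1.2 + 8.5·2.4)s + 8.5·30.6 = 0.
That is s² + 21.6s + 260.1 = 0, so ω_n = 16.13 rad/s and ζ = 21.6/(2·16.13) = 0.6697.

ζ = 0.67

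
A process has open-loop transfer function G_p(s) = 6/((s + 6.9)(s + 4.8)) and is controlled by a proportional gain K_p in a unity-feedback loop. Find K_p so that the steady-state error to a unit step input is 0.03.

K_p = 178

The loop is type 0, so e_ss(step) = 1/(1 + K_pos) with K_pos = K_p·G_p(0).
G_p(0) = 0.1812. Require 1/(1 + K_p·0.1812) = 0.03, so 1 + 0.1812·K_p = 33.33.
K_p = (33.33 − 1)/0.1812 = 178.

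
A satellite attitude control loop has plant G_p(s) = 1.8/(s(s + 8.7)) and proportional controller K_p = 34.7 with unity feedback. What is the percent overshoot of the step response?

Closed-loop characteristic equation: s² + 8.7s + 62.46 = 0, so ω_n = 7.903 rad/s and ζ = 8.7/(2·7.903) = 0.5504.
%OS = 100·exp(−πζ/√(1−ζ²)) = 100·exp(−π·0.5504/√0.697) = 12.6%.

12.6%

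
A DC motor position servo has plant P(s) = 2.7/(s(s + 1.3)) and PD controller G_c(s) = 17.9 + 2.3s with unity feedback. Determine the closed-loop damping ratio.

Forward path: (17.9 + 2.3s)·2.7/(s(s+1.3)). The closed-loop characteristic equation is s² + (1.3 + 2.7·2.3)s + 2.7·17.9 = 0.
That is s² + 7.51s + 48.33 = 0, so ω_n = 6.952 rad/s and ζ = 7.51/(2·6.952) = 0.5401.

ζ = 0.54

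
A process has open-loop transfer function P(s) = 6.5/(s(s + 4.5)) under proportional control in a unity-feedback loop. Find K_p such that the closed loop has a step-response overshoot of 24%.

From %OS = 100·exp(−πζ/√(1−ζ²)) = 24%, ζ = −ln(0.24)/√(π²+ln²(0.24)) = 0.4136.
Characteristic equation s² + 4.5s + 6.5K_p = 0 gives ζ = 4.5/(2√(6.5K_p)).
Setting ζ = 0.4136: √(6.5K_p) = 4.5/(2·0.4136) = 5.44, so K_p = 29.6/6.5 = 4.55.

K_p = 4.55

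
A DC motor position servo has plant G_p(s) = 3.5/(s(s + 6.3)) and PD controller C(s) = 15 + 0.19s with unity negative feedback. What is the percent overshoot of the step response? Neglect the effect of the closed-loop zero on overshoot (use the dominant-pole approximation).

Forward path: (15 + 0.19s)·3.5/(s(s+6.3)). The closed-loop characteristic equation is s² + (6.3 + 3.5·0.19)s + 3.5·15 = 0.
That is s² + 6.965s + 52.5 = 0, so ω_n = 7.246 rad/s and ζ = 6.965/(2·7.246) = 0.4806.
%OS = 100·exp(−πζ/√(1−ζ²)) = 17.9%.

17.9%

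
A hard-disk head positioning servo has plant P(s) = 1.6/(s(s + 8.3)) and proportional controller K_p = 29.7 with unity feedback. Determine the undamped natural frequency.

The closed-loop denominator is s(s+8.3) + 29.7·1.6 = s² + 8.3s + 47.52.
So ω_n² = 47.52 ⇒ ω_n = 6.893 rad/s, and ζ = 8.3/(2ω_n) = 0.602.

ω_n = 6.89 rad/s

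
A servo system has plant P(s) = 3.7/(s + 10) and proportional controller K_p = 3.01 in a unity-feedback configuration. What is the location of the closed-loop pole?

s = -21.14

Closed-loop transfer function: T(s) = K_p·P(s)/(1 + K_p·P(s)) = 11.14/(s + 10 + 11.14) = 11.14/(s + 21.14).
The closed-loop pole is at s = −21.14.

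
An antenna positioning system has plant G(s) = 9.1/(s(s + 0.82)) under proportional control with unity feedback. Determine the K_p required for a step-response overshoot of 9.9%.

K_p = 0.0526

From %OS = 100·exp(−πζ/√(1−ζ²)) = 9.9%, ζ = −ln(0.099)/√(π²+ln²(0.099)) = 0.5928.
Characteristic equation s² + 0.82s + 9.1K_p = 0 gives ζ = 0.82/(2√(9.1K_p)).
Setting ζ = 0.5928: √(9.1K_p) = 0.82/(2·0.5928) = 0.6916, so K_p = 0.4783/9.1 = 0.0526.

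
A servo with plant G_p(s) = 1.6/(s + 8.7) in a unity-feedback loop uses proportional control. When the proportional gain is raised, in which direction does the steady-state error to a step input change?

The position error constant K_pos = K_p·G_p(0) grows with K_p, and e_ss = 1/(1+K_pos) falls.

decrease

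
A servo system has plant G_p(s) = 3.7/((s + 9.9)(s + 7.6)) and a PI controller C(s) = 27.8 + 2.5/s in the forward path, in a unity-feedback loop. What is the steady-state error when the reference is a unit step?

0

The open loop C(s)G_p(s) has a pole at the origin (type 1), so the static position error constant is infinite and e_ss = 1/(1+∞) = 0.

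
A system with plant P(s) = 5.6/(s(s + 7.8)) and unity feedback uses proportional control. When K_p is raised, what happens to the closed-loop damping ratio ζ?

decrease

ζ = 7.8/(2√(5.6K_p)); increasing K_p raises the denominator, so ζ falls.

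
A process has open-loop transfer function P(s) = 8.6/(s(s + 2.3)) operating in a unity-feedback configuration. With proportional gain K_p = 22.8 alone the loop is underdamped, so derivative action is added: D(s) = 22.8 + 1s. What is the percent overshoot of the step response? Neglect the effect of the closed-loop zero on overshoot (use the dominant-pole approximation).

Forward path: (22.8 + 1s)·8.6/(s(s+2.3)). The closed-loop characteristic equation is s² + (2.3 + 8.6·1)s + 8.6·22.8 = 0.
That is s² + 10.9s + 196.1 = 0, so ω_n = 14 rad/s and ζ = 10.9/(2·14) = 0.3892.
%OS = 100·exp(−πζ/√(1−ζ²)) = 26.5%.

26.5%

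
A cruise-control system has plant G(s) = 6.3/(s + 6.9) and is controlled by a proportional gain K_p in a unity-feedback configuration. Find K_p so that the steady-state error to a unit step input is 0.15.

K_p = 6.21

For a type-0 loop with proportional control, e_ss = 1/(1 + K_p·G(0)).
G(0) = 0.913. Require 1/(1 + K_p·0.913) = 0.15, so 1 + 0.913·K_p = 6.667.
K_p = (6.667 − 1)/0.913 = 6.21.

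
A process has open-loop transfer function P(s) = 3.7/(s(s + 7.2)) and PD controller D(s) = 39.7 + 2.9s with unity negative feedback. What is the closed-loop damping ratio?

Forward path: (39.7 + 2.9s)·3.7/(s(s+7.2)). The closed-loop characteristic equation is s² + (7.2 + 3.7·2.9)s + 3.7·39.7 = 0.
That is s² + 17.93s + 146.9 = 0, so ω_n = 12.12 rad/s and ζ = 17.93/(2·12.12) = 0.7397.

ζ = 0.74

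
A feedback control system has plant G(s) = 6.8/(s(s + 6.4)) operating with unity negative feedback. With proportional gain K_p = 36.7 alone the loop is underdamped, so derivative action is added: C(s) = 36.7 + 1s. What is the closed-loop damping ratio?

ζ = 0.418

Forward path: (36.7 + 1s)·6.8/(s(s+6.4)). The closed-loop characteristic equation is s² + (6.4 + 6.8·1)s + 6.8·36.7 = 0.
That is s² + 13.2s + 249.6 = 0, so ω_n = 15.8 rad/s and ζ = 13.2/(2·15.8) = 0.4178.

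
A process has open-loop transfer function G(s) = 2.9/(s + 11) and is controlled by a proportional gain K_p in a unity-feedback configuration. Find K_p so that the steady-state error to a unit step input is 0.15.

Steady-state error for a unit step on this type-0 loop is 1/(1 + K_p·G(0)).
G(0) = 0.2636. Require 1/(1 + K_p·0.2636) = 0.15, so 1 + 0.2636·K_p = 6.667.
K_p = (6.667 − 1)/0.2636 = 21.5.

K_p = 21.5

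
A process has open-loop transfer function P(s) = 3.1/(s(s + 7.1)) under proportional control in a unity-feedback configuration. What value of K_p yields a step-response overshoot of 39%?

From %OS = 100·exp(−πζ/√(1−ζ²)) = 39%, ζ = −ln(0.39)/√(π²+ln²(0.39)) = 0.2871.
Characteristic equation s² + 7.1s + 3.1K_p = 0 gives ζ = 7.1/(2√(3.1K_p)).
Setting ζ = 0.2871: √(3.1K_p) = 7.1/(2·0.2871) = 12.36, so K_p = 152.9/3.1 = 49.3.

K_p = 49.3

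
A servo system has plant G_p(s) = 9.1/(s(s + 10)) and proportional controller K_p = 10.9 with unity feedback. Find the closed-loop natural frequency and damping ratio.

With unity feedback the closed-loop characteristic equation is s² + 10s + 10.9·9.1 = s² + 10s + 99.19 = 0.
So ω_n² = 99.19 ⇒ ω_n = 9.959 rad/s, and ζ = 10/(2ω_n) = 0.502.

ω_n = 9.96 rad/s, ζ = 0.502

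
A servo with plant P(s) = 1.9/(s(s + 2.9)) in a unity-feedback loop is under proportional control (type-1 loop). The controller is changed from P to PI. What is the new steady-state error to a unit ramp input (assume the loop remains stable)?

0

The integrator raises the loop to type 2, so K_v → ∞ and e_ss to a ramp is zero.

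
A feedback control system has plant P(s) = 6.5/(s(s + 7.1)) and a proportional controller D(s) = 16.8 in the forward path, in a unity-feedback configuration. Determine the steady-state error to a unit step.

The open loop D(s)P(s) has a pole at the origin (type 1), so the static position error constant is infinite and e_ss = 1/(1+∞) = 0.

0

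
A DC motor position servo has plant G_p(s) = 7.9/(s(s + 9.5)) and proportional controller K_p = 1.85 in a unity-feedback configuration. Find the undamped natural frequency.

The closed-loop denominator is s(s+9.5) + 1.85·7.9 = s² + 9.5s + 14.62.
So ω_n² = 14.62 ⇒ ω_n = 3.823 rad/s, and ζ = 9.5/(2ω_n) = 1.24.

ω_n = 3.82 rad/s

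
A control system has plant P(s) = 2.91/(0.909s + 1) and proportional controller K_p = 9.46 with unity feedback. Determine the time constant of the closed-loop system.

Closed loop: T(s) = K_p·P/(1+K_p·P) = 27.53/(0.909s + 1 + 27.53), with pole at s = −(1 + 27.53)/0.909 = −31.38.
Closed-loop time constant τ = 1/31.38 = 0.0319 s.

τ = 0.0319 s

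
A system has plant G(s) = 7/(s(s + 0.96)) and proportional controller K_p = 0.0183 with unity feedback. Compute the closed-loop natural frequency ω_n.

With unity feedback the closed-loop characteristic equation is s² + 0.96s + 0.0183·7 = s² + 0.96s + 0.1281 = 0.
So ω_n² = 0.1281 ⇒ ω_n = 0.3579 rad/s, and ζ = 0.96/(2ω_n) = 1.34.

ω_n = 0.358 rad/s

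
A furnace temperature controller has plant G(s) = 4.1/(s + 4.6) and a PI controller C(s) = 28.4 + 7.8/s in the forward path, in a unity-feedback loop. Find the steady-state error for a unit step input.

The open loop C(s)G(s) has a pole at the origin (type 1), so the static position error constant is infinite and e_ss = 1/(1+∞) = 0.

0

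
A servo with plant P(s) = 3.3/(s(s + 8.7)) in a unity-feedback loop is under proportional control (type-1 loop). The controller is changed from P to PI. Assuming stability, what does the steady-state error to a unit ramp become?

The integrator raises the loop to type 2, so K_v → ∞ and e_ss to a ramp is zero.

0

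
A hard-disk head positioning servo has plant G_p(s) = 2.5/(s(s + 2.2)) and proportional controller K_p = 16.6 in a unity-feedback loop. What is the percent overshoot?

The closed-loop denominator s² + 2.2s + 41.5 gives ω_n = √41.5 = 6.442 and ζ = 2.2/(2ω_n) = 0.1708.
%OS = 100·exp(−πζ/√(1−ζ²)) = 100·exp(−π·0.1708/√0.9708) = 58%.

58%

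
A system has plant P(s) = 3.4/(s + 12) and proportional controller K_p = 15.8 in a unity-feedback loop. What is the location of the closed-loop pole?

Closed-loop transfer function: T(s) = K_p·P(s)/(1 + K_p·P(s)) = 53.72/(s + 12 + 53.72) = 53.72/(s + 65.72).
The closed-loop pole is at s = −65.72.

s = -65.72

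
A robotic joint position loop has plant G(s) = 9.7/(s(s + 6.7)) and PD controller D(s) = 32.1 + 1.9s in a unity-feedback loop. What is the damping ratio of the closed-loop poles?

ζ = 0.712

Forward path: (32.1 + 1.9s)·9.7/(s(s+6.7)). The closed-loop characteristic equation is s² + (6.7 + 9.7·1.9)s + 9.7·32.1 = 0.
That is s² + 25.13s + 311.4 = 0, so ω_n = 17.65 rad/s and ζ = 25.13/(2·17.65) = 0.7121.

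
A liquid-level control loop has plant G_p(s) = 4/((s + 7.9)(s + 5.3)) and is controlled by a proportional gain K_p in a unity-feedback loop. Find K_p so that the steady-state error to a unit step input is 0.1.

K_p = 94.2

The loop is type 0, so e_ss(step) = 1/(1 + K_pos) with K_pos = K_p·G_p(0).
G_p(0) = 0.09553. Require 1/(1 + K_p·0.09553) = 0.1, so 1 + 0.09553·K_p = 10.
K_p = (10 − 1)/0.09553 = 94.2.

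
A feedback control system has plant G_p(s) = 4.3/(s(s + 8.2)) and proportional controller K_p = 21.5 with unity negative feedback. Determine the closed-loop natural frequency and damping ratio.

ω_n = 9.62 rad/s, ζ = 0.426

With unity feedback the closed-loop characteristic equation is s² + 8.2s + 21.5·4.3 = s² + 8.2s + 92.45 = 0.
Matching s² + 2ζω_n s + ω_n²: ω_n = √92.45 = 9.615 rad/s and 2ζω_n = 8.2, so ζ = 8.2/(2·9.615) = 0.426.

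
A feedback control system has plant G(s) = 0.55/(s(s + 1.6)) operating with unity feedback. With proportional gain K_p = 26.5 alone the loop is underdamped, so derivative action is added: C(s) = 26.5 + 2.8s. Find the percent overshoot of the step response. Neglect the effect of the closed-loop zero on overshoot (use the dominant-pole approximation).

Forward path: (26.5 + 2.8s)·0.55/(s(s+1.6)). The closed-loop characteristic equation is s² + (1.6 + 0.55·2.8)s + 0.55·26.5 = 0.
That is s² + 3.14s + 14.58 = 0, so ω_n = 3.818 rad/s and ζ = 3.14/(2·3.818) = 0.4112.
%OS = 100·exp(−πζ/√(1−ζ²)) = 24.2%.

24.2%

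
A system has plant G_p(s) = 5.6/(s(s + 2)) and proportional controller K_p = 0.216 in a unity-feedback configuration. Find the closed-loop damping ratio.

With unity feedback the closed-loop characteristic equation is s² + 2s + 0.216·5.6 = s² + 2s + 1.21 = 0.
So ω_n² = 1.21 ⇒ ω_n = 1.1 rad/s, and ζ = 2/(2ω_n) = 0.909.

ζ = 0.909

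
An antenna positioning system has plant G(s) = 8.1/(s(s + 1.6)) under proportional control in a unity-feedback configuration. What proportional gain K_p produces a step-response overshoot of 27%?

K_p = 0.534

From %OS = 100·exp(−πζ/√(1−ζ²)) = 27%, ζ = −ln(0.27)/√(π²+ln²(0.27)) = 0.3847.
Characteristic equation s² + 1.6s + 8.1K_p = 0 gives ζ = 1.6/(2√(8.1K_p)).
Setting ζ = 0.3847: √(8.1K_p) = 1.6/(2·0.3847) = 2.08, so K_p = 4.325/8.1 = 0.534.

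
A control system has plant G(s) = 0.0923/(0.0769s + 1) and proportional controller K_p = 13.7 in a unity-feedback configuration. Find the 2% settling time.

Closed loop: T(s) = K_p·G/(1+K_p·G) = 1.265/(0.0769s + 1 + 1.265), with pole at s = −(1 + 1.265)/0.0769 = −29.45.
τ = 1/29.45 = 0.03396 s, so 2% settling time ≈ 4τ = 0.136 s.

T_s ≈ 0.136 s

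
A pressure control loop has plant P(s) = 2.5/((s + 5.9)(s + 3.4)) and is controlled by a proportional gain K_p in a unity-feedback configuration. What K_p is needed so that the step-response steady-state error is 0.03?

Steady-state error for a unit step on this type-0 loop is 1/(1 + K_p·P(0)).
P(0) = 0.1246. Require 1/(1 + K_p·0.1246) = 0.03, so 1 + 0.1246·K_p = 33.33.
K_p = (33.33 − 1)/0.1246 = 259.

K_p = 259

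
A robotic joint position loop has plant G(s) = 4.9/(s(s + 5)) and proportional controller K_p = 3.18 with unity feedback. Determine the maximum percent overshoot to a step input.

From 1 + K_pG(s) = 0: s² + 5s + 15.58 = 0 ⇒ ω_n = 3.947, ζ = 0.6333.
%OS = 100·exp(−πζ/√(1−ζ²)) = 100·exp(−π·0.6333/√0.5989) = 7.65%.

7.65%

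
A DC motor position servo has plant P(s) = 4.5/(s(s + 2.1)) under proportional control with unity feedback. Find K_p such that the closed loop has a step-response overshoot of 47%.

K_p = 4.49

From %OS = 100·exp(−πζ/√(1−ζ²)) = 47%, ζ = −ln(0.47)/√(π²+ln²(0.47)) = 0.2337.
Characteristic equation s² + 2.1s + 4.5K_p = 0 gives ζ = 2.1/(2√(4.5K_p)).
Setting ζ = 0.2337: √(4.5K_p) = 2.1/(2·0.2337) = 4.493, so K_p = 20.19/4.5 = 4.49.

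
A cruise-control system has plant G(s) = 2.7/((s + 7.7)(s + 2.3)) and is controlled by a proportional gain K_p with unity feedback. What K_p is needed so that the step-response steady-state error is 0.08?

Steady-state error for a unit step on this type-0 loop is 1/(1 + K_p·G(0)).
G(0) = 0.1525. Require 1/(1 + K_p·0.1525) = 0.08, so 1 + 0.1525·K_p = 12.5.
K_p = (12.5 − 1)/0.1525 = 75.4.

K_p = 75.4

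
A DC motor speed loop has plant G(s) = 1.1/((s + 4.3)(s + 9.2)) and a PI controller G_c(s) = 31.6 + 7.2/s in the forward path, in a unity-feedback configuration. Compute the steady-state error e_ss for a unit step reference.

0

The open loop G_c(s)G(s) has a pole at the origin (type 1), so the static position error constant is infinite and e_ss = 1/(1+∞) = 0.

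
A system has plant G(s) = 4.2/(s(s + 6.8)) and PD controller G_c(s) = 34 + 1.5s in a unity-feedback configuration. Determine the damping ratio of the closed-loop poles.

Forward path: (34 + 1.5s)·4.2/(s(s+6.8)). The closed-loop characteristic equation is s² + (6.8 + 4.2·1.5)s + 4.2·34 = 0.
That is s² + 13.1s + 142.8 = 0, so ω_n = 11.95 rad/s and ζ = 13.1/(2·11.95) = 0.5481.

ζ = 0.548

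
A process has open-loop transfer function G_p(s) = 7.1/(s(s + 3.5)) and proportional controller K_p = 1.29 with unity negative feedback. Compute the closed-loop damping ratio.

ζ = 0.578

With unity feedback the closed-loop characteristic equation is s² + 3.5s + 1.29·7.1 = s² + 3.5s + 9.159 = 0.
Matching s² + 2ζω_n s + ω_n²: ω_n = √9.159 = 3.026 rad/s and 2ζω_n = 3.5, so ζ = 3.5/(2·3.026) = 0.578.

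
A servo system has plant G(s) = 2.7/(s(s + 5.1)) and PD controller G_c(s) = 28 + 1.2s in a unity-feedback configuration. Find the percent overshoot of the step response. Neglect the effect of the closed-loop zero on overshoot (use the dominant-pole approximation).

Forward path: (28 + 1.2s)·2.7/(s(s+5.1)). The closed-loop characteristic equation is s² + (5.1 + 2.7·1.2)s + 2.7·28 = 0.
That is s² + 8.34s + 75.6 = 0, so ω_n = 8.695 rad/s and ζ = 8.34/(2·8.695) = 0.4796.
%OS = 100·exp(−πζ/√(1−ζ²)) = 18%.

18%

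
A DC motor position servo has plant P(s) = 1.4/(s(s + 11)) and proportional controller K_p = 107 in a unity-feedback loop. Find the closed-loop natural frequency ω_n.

With unity feedback the closed-loop characteristic equation is s² + 11s + 107·1.4 = s² + 11s + 149.8 = 0.
Matching s² + 2ζω_n s + ω_n²: ω_n = √149.8 = 12.24 rad/s and 2ζω_n = 11, so ζ = 11/(2·12.24) = 0.449.

ω_n = 12.2 rad/s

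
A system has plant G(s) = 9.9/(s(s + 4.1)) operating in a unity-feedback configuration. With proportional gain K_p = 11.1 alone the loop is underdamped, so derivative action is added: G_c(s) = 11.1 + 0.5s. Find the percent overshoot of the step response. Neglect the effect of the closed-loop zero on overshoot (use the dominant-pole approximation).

22.2%

Forward path: (11.1 + 0.5s)·9.9/(s(s+4.1)). The closed-loop characteristic equation is s² + (4.1 + 9.9·0.5)s + 9.9·11.1 = 0.
That is s² + 9.05s + 109.9 = 0, so ω_n = 10.48 rad/s and ζ = 9.05/(2·10.48) = 0.4317.
%OS = 100·exp(−πζ/√(1−ζ²)) = 22.2%.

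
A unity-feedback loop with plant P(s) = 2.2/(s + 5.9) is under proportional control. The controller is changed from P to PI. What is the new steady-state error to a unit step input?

0

The integrator makes K_pos = lim_{s→0} C(s)G(s) infinite, so e_ss = 1/(1+K_pos) = 0.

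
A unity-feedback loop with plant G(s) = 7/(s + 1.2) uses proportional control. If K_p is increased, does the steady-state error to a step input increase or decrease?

e_ss = 1/(1 + K_p·G(0)); a larger K_p raises the denominator, so e_ss decreases.

decrease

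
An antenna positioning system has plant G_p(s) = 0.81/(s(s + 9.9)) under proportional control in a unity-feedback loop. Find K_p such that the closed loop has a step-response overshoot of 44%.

From %OS = 100·exp(−πζ/√(1−ζ²)) = 44%, ζ = −ln(0.44)/√(π²+ln²(0.44)) = 0.2528.
Characteristic equation s² + 9.9s + 0.81K_p = 0 gives ζ = 9.9/(2√(0.81K_p)).
Setting ζ = 0.2528: √(0.81K_p) = 9.9/(2·0.2528) = 19.58, so K_p = 383.3/0.81 = 473.

K_p = 473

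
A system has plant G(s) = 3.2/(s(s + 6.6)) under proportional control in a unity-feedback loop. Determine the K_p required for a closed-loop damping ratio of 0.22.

Closed-loop characteristic equation: s² + 6.6s + K_p·3.2 = 0.
So ω_n = √(3.2K_p) and 2ζω_n = 6.6, giving ζ = 6.6/(2√(3.2K_p)).
Setting ζ = 0.22: √(3.2K_p) = 6.6/(2·0.22) = 15, so K_p = 225/3.2 = 70.3.

K_p = 70.3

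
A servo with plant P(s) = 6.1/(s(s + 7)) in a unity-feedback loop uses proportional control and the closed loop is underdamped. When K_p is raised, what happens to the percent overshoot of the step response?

increase

Characteristic equation s² + 7s + K_p·6.1 = 0: raising K_p raises ω_n while 2ζω_n = 7 is fixed, so ζ falls and overshoot grows.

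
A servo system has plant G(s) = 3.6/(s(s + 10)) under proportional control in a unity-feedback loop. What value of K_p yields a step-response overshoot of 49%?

K_p = 142

From %OS = 100·exp(−πζ/√(1−ζ²)) = 49%, ζ = −ln(0.49)/√(π²+ln²(0.49)) = 0.2214.
Characteristic equation s² + 10s + 3.6K_p = 0 gives ζ = 10/(2√(3.6K_p)).
Setting ζ = 0.2214: √(3.6K_p) = 10/(2·0.2214) = 22.58, so K_p = 509.9/3.6 = 142.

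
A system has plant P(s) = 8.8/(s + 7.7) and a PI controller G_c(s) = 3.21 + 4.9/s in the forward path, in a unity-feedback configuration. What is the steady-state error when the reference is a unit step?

The open loop G_c(s)P(s) has a pole at the origin (type 1), so the static position error constant is infinite and e_ss = 1/(1+∞) = 0.

0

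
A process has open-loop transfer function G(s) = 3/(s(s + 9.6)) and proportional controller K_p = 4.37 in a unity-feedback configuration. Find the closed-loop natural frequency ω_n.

1 + K_p·G(s) = 0 gives s² + 9.6s + 13.11 = 0.
Matching s² + 2ζω_n s + ω_n²: ω_n = √13.11 = 3.621 rad/s and 2ζω_n = 9.6, so ζ = 9.6/(2·3.621) = 1.33.

ω_n = 3.62 rad/s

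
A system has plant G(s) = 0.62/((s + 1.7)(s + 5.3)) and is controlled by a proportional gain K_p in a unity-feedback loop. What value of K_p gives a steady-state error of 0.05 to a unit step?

K_p = 276

Steady-state error for a unit step on this type-0 loop is 1/(1 + K_p·G(0)).
G(0) = 0.06881. Require 1/(1 + K_p·0.06881) = 0.05, so 1 + 0.06881·K_p = 20.
K_p = (20 − 1)/0.06881 = 276.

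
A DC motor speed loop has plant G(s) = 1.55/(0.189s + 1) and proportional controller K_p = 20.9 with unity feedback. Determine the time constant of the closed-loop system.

τ = 0.00566 s

Closed loop: T(s) = K_p·G/(1+K_p·G) = 32.39/(0.189s + 1 + 32.39), with pole at s = −(1 + 32.39)/0.189 = −176.7.
Closed-loop time constant τ = 1/176.7 = 0.00566 s.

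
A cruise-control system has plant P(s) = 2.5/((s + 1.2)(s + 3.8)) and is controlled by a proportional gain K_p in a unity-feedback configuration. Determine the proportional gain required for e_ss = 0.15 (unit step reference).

The loop is type 0, so e_ss(step) = 1/(1 + K_pos) with K_pos = K_p·P(0).
P(0) = 0.5482. Require 1/(1 + K_p·0.5482) = 0.15, so 1 + 0.5482·K_p = 6.667.
K_p = (6.667 − 1)/0.5482 = 10.3.

K_p = 10.3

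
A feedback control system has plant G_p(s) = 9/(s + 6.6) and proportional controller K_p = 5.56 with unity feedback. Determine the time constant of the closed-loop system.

τ = 0.0177 s

Closed-loop transfer function: T(s) = K_p·G_p(s)/(1 + K_p·G_p(s)) = 50.04/(s + 6.6 + 50.04) = 50.04/(s + 56.64).
Time constant τ = 1/56.64 = 0.0177 s.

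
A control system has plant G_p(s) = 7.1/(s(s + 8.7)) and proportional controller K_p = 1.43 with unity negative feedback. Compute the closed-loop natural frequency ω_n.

1 + K_p·G_p(s) = 0 gives s² + 8.7s + 10.15 = 0.
Matching s² + 2ζω_n s + ω_n²: ω_n = √10.15 = 3.186 rad/s and 2ζω_n = 8.7, so ζ = 8.7/(2·3.186) = 1.37.

ω_n = 3.19 rad/s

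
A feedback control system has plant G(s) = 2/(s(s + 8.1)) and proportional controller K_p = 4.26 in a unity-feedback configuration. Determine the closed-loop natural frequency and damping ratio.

The closed-loop denominator is s(s+8.1) + 4.26·2 = s² + 8.1s + 8.52.
Matching s² + 2ζω_n s + ω_n²: ω_n = √8.52 = 2.919 rad/s and 2ζω_n = 8.1, so ζ = 8.1/(2·2.919) = 1.39.

ω_n = 2.92 rad/s, ζ = 1.39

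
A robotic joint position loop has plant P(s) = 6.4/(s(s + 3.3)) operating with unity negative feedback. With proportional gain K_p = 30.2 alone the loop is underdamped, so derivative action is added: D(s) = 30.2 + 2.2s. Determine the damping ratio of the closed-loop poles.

ζ = 0.625

Forward path: (30.2 + 2.2s)·6.4/(s(s+3.3)). The closed-loop characteristic equation is s² + (3.3 + 6.4·2.2)s + 6.4·30.2 = 0.
That is s² + 17.38s + 193.3 = 0, so ω_n = 13.9 rad/s and ζ = 17.38/(2·13.9) = 0.6251.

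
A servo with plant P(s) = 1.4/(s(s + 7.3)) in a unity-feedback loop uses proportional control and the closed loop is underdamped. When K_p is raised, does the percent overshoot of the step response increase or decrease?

increase

ζ = 7.3/(2√(1.4K_p)) decreases as K_p grows; lower damping means more overshoot.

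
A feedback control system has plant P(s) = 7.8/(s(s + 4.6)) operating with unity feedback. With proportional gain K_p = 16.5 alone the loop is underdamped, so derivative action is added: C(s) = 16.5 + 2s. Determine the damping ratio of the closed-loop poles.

Forward path: (16.5 + 2s)·7.8/(s(s+4.6)). The closed-loop characteristic equation is s² + (4.6 + 7.8·2)s + 7.8·16.5 = 0.
That is s² + 20.2s + 128.7 = 0, so ω_n = 11.34 rad/s and ζ = 20.2/(2·11.34) = 0.8903.

ζ = 0.89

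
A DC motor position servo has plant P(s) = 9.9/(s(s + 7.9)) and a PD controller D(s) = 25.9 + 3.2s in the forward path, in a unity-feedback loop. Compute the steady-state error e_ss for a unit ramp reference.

0.0308

The loop has one pole at the origin (type 1). Velocity error constant K_v = lim_{s→0} s·D(s)P(s) = 25.9·9.9/7.9 = 32.46.
Steady-state error to a unit ramp: e_ss = 1/K_v = 0.0308.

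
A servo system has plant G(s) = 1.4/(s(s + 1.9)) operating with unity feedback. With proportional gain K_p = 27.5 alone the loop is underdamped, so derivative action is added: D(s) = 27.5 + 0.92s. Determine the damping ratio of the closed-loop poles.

Forward path: (27.5 + 0.92s)·1.4/(s(s+1.9)). The closed-loop characteristic equation is s² + (1.9 + 1.4·0.92)s + 1.4·27.5 = 0.
That is s² + 3.188s + 38.5 = 0, so ω_n = 6.205 rad/s and ζ = 3.188/(2·6.205) = 0.2569.

ζ = 0.257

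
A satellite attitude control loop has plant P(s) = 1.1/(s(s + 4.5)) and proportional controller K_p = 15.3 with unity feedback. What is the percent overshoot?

12.7%

From 1 + K_pP(s) = 0: s² + 4.5s + 16.83 = 0 ⇒ ω_n = 4.102, ζ = 0.5485.
%OS = 100·exp(−πζ/√(1−ζ²)) = 100·exp(−π·0.5485/√0.6992) = 12.7%.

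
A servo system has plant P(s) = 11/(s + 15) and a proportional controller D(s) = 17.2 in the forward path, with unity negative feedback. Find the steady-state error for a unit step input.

0.0735

The loop is type 0. Static position error constant K_pos = D(0)·P(0) = 17.2·0.7333 = 12.61.
Steady-state error to a unit step: e_ss = 1/(1+K_pos) = 1/13.61 = 0.0735.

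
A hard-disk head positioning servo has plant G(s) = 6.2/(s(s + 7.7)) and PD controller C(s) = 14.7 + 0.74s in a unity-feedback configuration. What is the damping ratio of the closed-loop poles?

Forward path: (14.7 + 0.74s)·6.2/(s(s+7.7)). The closed-loop characteristic equation is s² + (7.7 + 6.2·0.74)s + 6.2·14.7 = 0.
That is s² + 12.29s + 91.14 = 0, so ω_n = 9.547 rad/s and ζ = 12.29/(2·9.547) = 0.6436.

ζ = 0.644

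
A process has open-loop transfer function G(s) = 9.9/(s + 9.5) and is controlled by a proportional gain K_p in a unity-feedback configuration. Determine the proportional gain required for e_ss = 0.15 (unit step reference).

K_p = 5.44

For a type-0 loop with proportional control, e_ss = 1/(1 + K_p·G(0)).
G(0) = 1.042. Require 1/(1 + K_p·1.042) = 0.15, so 1 + 1.042·K_p = 6.667.
K_p = (6.667 − 1)/1.042 = 5.44.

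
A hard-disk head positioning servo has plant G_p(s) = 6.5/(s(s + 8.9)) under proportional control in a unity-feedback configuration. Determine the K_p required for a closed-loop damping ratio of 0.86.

Closed-loop characteristic equation: s² + 8.9s + K_p·6.5 = 0.
So ω_n = √(6.5K_p) and 2ζω_n = 8.9, giving ζ = 8.9/(2√(6.5K_p)).
Setting ζ = 0.86: √(6.5K_p) = 8.9/(2·0.86) = 5.174, so K_p = 26.77/6.5 = 4.12.

K_p = 4.12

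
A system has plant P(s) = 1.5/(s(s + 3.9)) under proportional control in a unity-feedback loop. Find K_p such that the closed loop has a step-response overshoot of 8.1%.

K_p = 6.5

From %OS = 100·exp(−πζ/√(1−ζ²)) = 8.1%, ζ = −ln(0.081)/√(π²+ln²(0.081)) = 0.6247.
Characteristic equation s² + 3.9s + 1.5K_p = 0 gives ζ = 3.9/(2√(1.5K_p)).
Setting ζ = 0.6247: √(1.5K_p) = 3.9/(2·0.6247) = 3.121, so K_p = 9.744/1.5 = 6.5.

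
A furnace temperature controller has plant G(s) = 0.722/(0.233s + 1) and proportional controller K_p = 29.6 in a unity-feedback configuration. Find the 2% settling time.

Closed loop: T(s) = K_p·G/(1+K_p·G) = 21.37/(0.233s + 1 + 21.37), with pole at s = −(1 + 21.37)/0.233 = −96.01.
τ = 1/96.01 = 0.01042 s, so 2% settling time ≈ 4τ = 0.0417 s.

T_s ≈ 0.0417 s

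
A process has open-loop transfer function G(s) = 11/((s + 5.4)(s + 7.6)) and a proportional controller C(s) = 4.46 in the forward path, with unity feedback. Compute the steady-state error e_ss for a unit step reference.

The loop is type 0. Static position error constant K_pos = C(0)·G(0) = 4.46·0.268 = 1.195.
Steady-state error to a unit step: e_ss = 1/(1+K_pos) = 1/2.195 = 0.455.

0.455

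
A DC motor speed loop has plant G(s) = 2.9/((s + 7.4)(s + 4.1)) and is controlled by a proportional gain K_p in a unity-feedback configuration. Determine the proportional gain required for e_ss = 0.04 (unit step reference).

For a type-0 loop with proportional control, e_ss = 1/(1 + K_p·G(0)).
G(0) = 0.09558. Require 1/(1 + K_p·0.09558) = 0.04, so 1 + 0.09558·K_p = 25.
K_p = (25 − 1)/0.09558 = 251.

K_p = 251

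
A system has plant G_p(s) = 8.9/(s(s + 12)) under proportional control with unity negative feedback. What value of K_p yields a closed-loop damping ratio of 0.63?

K_p = 10.2

Closed-loop characteristic equation: s² + 12s + K_p·8.9 = 0.
So ω_n = √(8.9K_p) and 2ζω_n = 12, giving ζ = 12/(2√(8.9K_p)).
Setting ζ = 0.63: √(8.9K_p) = 12/(2·0.63) = 9.524, so K_p = 90.7/8.9 = 10.2.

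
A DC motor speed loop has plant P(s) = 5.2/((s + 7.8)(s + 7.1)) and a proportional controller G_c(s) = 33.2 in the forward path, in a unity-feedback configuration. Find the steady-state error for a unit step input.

0.243

The loop is type 0. Static position error constant K_pos = G_c(0)·P(0) = 33.2·0.0939 = 3.117.
Steady-state error to a unit step: e_ss = 1/(1+K_pos) = 1/4.117 = 0.243.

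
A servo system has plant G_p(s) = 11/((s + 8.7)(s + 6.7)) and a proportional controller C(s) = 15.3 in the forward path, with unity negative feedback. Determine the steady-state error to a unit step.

The loop is type 0. Static position error constant K_pos = C(0)·G_p(0) = 15.3·0.1887 = 2.887.
Steady-state error to a unit step: e_ss = 1/(1+K_pos) = 1/3.887 = 0.257.

0.257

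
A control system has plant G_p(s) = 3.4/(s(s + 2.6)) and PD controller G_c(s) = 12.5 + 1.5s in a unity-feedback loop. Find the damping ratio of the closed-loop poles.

Forward path: (12.5 + 1.5s)·3.4/(s(s+2.6)). The closed-loop characteristic equation is s² + (2.6 + 3.4·1.5)s + 3.4·12.5 = 0.
That is s² + 7.7s + 42.5 = 0, so ω_n = 6.519 rad/s and ζ = 7.7/(2·6.519) = 0.5906.

ζ = 0.591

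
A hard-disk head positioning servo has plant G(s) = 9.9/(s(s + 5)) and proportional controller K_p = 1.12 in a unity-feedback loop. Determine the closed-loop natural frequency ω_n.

ω_n = 3.33 rad/s

With unity feedback the closed-loop characteristic equation is s² + 5s + 1.12·9.9 = s² + 5s + 11.09 = 0.
So ω_n² = 11.09 ⇒ ω_n = 3.33 rad/s, and ζ = 5/(2ω_n) = 0.751.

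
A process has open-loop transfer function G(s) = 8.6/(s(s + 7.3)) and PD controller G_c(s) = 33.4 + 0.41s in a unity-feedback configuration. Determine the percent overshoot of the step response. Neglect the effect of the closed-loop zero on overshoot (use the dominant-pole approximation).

34.7%

Forward path: (33.4 + 0.41s)·8.6/(s(s+7.3)). The closed-loop characteristic equation is s² + (7.3 + 8.6·0.41)s + 8.6·33.4 = 0.
That is s² + 10.83s + 287.2 = 0, so ω_n = 16.95 rad/s and ζ = 10.83/(2·16.95) = 0.3194.
%OS = 100·exp(−πζ/√(1−ζ²)) = 34.7%.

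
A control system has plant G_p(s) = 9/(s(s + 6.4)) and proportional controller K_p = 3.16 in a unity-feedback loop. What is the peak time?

Closed-loop characteristic equation: s² + 6.4s + 28.44 = 0, so ω_n = 5.333 rad/s and ζ = 6.4/(2·5.333) = 0.6.
Damped frequency ω_d = ω_n√(1−ζ²) = 4.266 rad/s, so peak time T_p = π/ω_d = 0.736 s.

T_p = 0.736 s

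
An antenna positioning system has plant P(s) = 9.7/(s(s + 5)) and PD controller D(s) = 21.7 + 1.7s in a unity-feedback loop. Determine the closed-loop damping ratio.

ζ = 0.741

Forward path: (21.7 + 1.7s)·9.7/(s(s+5)). The closed-loop characteristic equation is s² + (5 + 9.7·1.7)s + 9.7·21.7 = 0.
That is s² + 21.49s + 210.5 = 0, so ω_n = 14.51 rad/s and ζ = 21.49/(2·14.51) = 0.7406.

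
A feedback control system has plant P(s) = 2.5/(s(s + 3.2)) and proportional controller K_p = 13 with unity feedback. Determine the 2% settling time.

The closed-loop denominator s² + 3.2s + 32.5 gives ω_n = √32.5 = 5.701 and ζ = 3.2/(2ω_n) = 0.2807.
2% settling time T_s ≈ 4/(ζω_n) = 4/1.6 = 2.5 s.

T_s ≈ 2.5 s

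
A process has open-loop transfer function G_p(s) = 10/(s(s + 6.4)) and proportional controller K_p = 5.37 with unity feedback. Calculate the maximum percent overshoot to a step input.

From 1 + K_pG_p(s) = 0: s² + 6.4s + 53.7 = 0 ⇒ ω_n = 7.328, ζ = 0.4367.
%OS = 100·exp(−πζ/√(1−ζ²)) = 100·exp(−π·0.4367/√0.8093) = 21.8%.

21.8%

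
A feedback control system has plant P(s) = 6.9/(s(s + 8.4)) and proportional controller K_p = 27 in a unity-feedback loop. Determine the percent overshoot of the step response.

The closed-loop denominator s² + 8.4s + 186.3 gives ω_n = √186.3 = 13.65 and ζ = 8.4/(2ω_n) = 0.3077.
%OS = 100·exp(−πζ/√(1−ζ²)) = 100·exp(−π·0.3077/√0.9053) = 36.2%.

36.2%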